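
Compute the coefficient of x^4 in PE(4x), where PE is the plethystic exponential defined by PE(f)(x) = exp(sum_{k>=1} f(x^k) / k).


With f(x) = 4x, the exponent is sum_{k>=1} 4 x^k / k = 4 * (-ln(1 - x)). Exponentiating:
PE(4x) = exp(-4 ln(1 - x)) = 1/(1 - x)^4.
By the negative binomial expansion, [x^n] 1/(1 - x)^4 = C(n + 3, 3).
For n = 4: C(7, 3) = 35.

35


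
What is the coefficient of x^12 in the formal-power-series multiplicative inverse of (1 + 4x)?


The inverse is 1/(1 + 4x). Apply the geometric identity 1/(1 - y) = sum_{k>=0} y^k with y = -4x:
1/(1 + 4x) = sum_{k>=0} (-4)^k x^k.
So the coefficient of x^12 is (-4)^12 = 16777216.

16777216


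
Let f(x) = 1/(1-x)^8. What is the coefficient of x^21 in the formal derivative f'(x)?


Differentiate: d/dx [ 1/(1-x)^r ] = r / (1-x)^(r+1).
Here r = 8, so f'(x) = 8 / (1-x)^9.
The expansion of 1/(1-x)^(r+1) has coefficient of x^n equal to C(n+r, r).
So the coefficient of x^21 in f'(x) is
8 * C(29, 8) = 8 * 4292145 = 34337160

34337160


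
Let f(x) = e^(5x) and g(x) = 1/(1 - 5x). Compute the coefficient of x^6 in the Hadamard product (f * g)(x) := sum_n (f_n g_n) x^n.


Expanding: f_k = 5^k/k! (from e^(5x)) and g_k = 5^k (from 1/(1 - 5x)). So the Hadamard coefficient (f * g)_k = 5^k 5^k / k! = (25)^k / k!.
For k = 6: 25^6/6! = 244140625/720 = 48828125/144.

48828125/144


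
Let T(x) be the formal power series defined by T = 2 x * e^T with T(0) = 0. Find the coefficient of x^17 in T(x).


Apply the Lagrange inversion formula: if T = 2 x * phi(T) with phi(t) = e^t, then
[x^n] T = 2^n * (1/n) [t^(n-1)] phi(t)^n = 2^n * (1/n) [t^(n-1)] e^(n t) = 2^n * (1/n) * n^(n-1) / (n-1)! = 2^n * n^(n-1) / n!.
When c = 1 this is the Cayley count of rooted labeled trees on n vertices, divided by n!.
For n = 17: 2^17 * 17^16 / 17! = 131072 * 48661191875666868481/355687428096000 = 11449692206039263172/638512875.

11449692206039263172/638512875


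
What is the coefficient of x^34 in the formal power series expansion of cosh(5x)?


The Maclaurin series is cosh(t) = sum_{m>=0} t^(2m) / (2m)!, so substituting t = 5x, only even powers of x are nonzero, with coefficient of x^(2m) equal to 5^(2m) / (2m)!.
For x^34 the coefficient is 5^34/34! = 582076609134674072265625/295232799039604140847618609643520000000 = 7450580596923828125/3778979827706933002849518203437056.

7450580596923828125/3778979827706933002849518203437056


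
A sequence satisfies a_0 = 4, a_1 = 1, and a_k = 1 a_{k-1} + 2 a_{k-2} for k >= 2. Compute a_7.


The characteristic equation is t^2 - 1 t - 2 = 0, with roots r_1 = 2 and r_2 = -1 (so c_1 = r_1 + r_2, c_2 = -r_1 r_2 as required).
One can use the closed form a_n = A r_1^n + B r_2^n, but direct iteration is more reliable:
a_0 = 4, a_1 = 1, a_2 = 9, a_3 = 11, a_4 = 29, a_5 = 51, a_6 = 109, a_7 = 211.
So a_7 = 211.

211


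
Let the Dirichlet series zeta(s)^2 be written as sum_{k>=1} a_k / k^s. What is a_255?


The Dirichlet convolution of the constant function 1 with itself gives (1 * 1)(k) = sum_{d | k} 1 = d(k), the number of positive divisors of k.
Since zeta(s) = sum_{k>=1} 1/k^s, we have zeta(s)^2 = sum_{k>=1} d(k)/k^s, so a_k = d(k).
For k = 255: the divisors are 1, 3, 5, 15, 17, 51, 85, 255.
Count = 8.

8


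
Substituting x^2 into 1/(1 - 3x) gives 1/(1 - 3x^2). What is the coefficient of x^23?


Since 1/(1 - 3x^2) only has even powers of x,
the coefficient of x^23 (odd) is 0.

0


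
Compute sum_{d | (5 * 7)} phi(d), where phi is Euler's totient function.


First, 5 * 7 = 35. One classical identity is sum_{d | n} phi(d) = n (each k in [1, n] has a unique gcd with n, and among the k's with gcd(k, n) = n/d there are phi(d) of them). So the sum equals 35. We also verify directly:
Divisors of 35: 1, 5, 7, 35.
phi values: 1, 4, 6, 24.
Sum = 35.

35


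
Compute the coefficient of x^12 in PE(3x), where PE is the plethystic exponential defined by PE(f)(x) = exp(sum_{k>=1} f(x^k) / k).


With f(x) = 3x, the exponent is sum_{k>=1} 3 x^k / k = 3 * (-ln(1 - x)). Exponentiating:
PE(3x) = exp(-3 ln(1 - x)) = 1/(1 - x)^3.
By the negative binomial expansion, [x^n] 1/(1 - x)^3 = C(n + 2, 2).
For n = 12: C(14, 2) = 91.

91


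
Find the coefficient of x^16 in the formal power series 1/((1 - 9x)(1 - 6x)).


By partial fractions or Cauchy convolution:
The coefficient equals sum_{k=0}^{16} 9^k * 6^(16-k).
= 5553418346740611

5553418346740611


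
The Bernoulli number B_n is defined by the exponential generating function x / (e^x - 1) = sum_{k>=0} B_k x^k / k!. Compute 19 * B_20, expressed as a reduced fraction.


Bernoulli numbers can also be computed recursively via B_0 = 1 and sum_{j=0}^{m} C(m+1, j) B_j = 0 for m >= 1. Odd-index Bernoulli numbers vanish for k >= 3.
Computing B_20 = -174611/330, so 19 * B_20 = 19 * -174611/330 = -3317609/330.

-3317609/330


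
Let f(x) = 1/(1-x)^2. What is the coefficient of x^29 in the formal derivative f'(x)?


Differentiate: d/dx [ 1/(1-x)^r ] = r / (1-x)^(r+1).
Here r = 2, so f'(x) = 2 / (1-x)^3.
The expansion of 1/(1-x)^(r+1) has coefficient of x^n equal to C(n+r, r).
So the coefficient of x^29 in f'(x) is
2 * C(31, 2) = 2 * 465 = 930

930


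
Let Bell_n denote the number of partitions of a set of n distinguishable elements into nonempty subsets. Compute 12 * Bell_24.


Bell_24 can be computed from the Bell triangle or from Dobinski's identity Bell_n = (1/e) * sum_{k>=0} k^n / k!.
Computing Bell_24 = 445958869294805289.
Then 12 * 445958869294805289 = 5351506431537663468.

5351506431537663468


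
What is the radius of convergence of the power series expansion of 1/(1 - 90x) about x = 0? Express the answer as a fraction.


Expanding 1/(1 - 90x) = sum_{k>=0} 90^k x^k, the series converges when |90x| < 1, i.e., |x| < 1/90.
So the radius of convergence is 1/90 = 1/90.

1/90


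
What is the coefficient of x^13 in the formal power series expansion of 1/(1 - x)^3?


The expansion 1/(1 - x)^r = sum_{k>=0} C(k + r - 1, r - 1) x^k follows from the multiset / negative-binomial theorem (or from repeated differentiation of the geometric series).
For r = 3 and k = 13:
C(15, 2) = 1307674368000 / (2 * 6227020800) = 105.

105


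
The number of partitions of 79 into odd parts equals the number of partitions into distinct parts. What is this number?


Computing partitions of 79 into odd parts (1, 3, 5, ...):
Using the generating function prod_{k>=0} 1/(1-x^(2k+1)),
the count is 70488

70488


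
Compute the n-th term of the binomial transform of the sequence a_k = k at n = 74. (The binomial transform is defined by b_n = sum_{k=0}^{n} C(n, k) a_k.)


With a_k = k, b_n = sum_{k=0}^{n} C(n, k) k. Using k * C(n, k) = n * C(n-1, k-1) gives b_n = n * sum_{k>=1} C(n-1, k-1) = n * 2^(n-1).
For n = 74: 74 * 2^73 = 74 * 9444732965739290427392 = 698910239464707491627008.

698910239464707491627008


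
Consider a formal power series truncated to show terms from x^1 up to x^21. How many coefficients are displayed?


From x^1 to x^21 inclusive, the count is 21 - 1 + 1 = 21.

21


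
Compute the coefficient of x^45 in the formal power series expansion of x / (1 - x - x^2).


Let f(x) = sum_{k>=0} a_k x^k. Multiplying f(x) * (1 - x - x^2) = x and matching coefficients gives a_0 = 0, a_1 = 1, and a_k = a_{k-1} + a_{k-2} for k >= 2. These are the Fibonacci numbers F_k.
Iterating from F_0 = 0, F_1 = 1:
F_0=0, F_1=1, F_2=1, F_3=2, F_4=3, F_5=5, F_6=8, F_7=13, F_8=21, F_9=34, ...
F_45 = 1134903170.

1134903170


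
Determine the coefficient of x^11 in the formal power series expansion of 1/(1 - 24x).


The geometric series identity gives 1/(1 - c x) = sum_{k>=0} c^k x^k, so the coefficient of x^k is c^k.
Here c = 24 and k = 11.
Computing: 24^11 = 1521681143169024

1521681143169024


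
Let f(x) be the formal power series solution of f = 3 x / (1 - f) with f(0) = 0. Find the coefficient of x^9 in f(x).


Apply Lagrange inversion: f = 3 x * phi(f) with phi(t) = 1/(1 - t), so
[x^n] f = 3^n * (1/n) [t^(n-1)] phi(t)^n = 3^n * (1/n) [t^(n-1)] (1 - t)^(-n) = 3^n * (1/n) C(2n - 2, n - 1) = 3^n * C_{n-1}.
For n = 9: C_8 = C(16, 8) / 9 = 12870/9 = 1430.
With the 3^9 = 19683 factor, the coefficient is 19683 * 1430 = 28146690.

28146690


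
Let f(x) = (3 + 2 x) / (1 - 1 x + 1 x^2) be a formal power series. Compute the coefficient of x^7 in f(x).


Write f(x) = sum_{k>=0} a_k x^k. Multiplying both sides by 1 - 1 x + 1 x^2 gives
(1 - 1 x + 1 x^2) sum_{k>=0} a_k x^k = 3 + 2 x.
Matching coefficients:
 x^0: a_0 = 3
 x^1: a_1 - 1 a_0 = 2  =>  a_1 = 1*3 + 2 = 5
 x^k (k >= 2): a_k = 1 a_{k-1} - 1 a_{k-2}.
Iterating: a_2 = 2, a_3 = -3, a_4 = -5, a_5 = -2, a_6 = 3, a_7 = 5.
So the coefficient of x^7 is 5.

5


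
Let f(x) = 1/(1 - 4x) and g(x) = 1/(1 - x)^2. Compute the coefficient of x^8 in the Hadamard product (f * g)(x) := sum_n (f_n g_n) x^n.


f has coefficients f_k = 4^k. For g = 1/(1 - x)^2 the coefficient is g_k = C(k + 1, 1) = k + 1. The Hadamard coefficient is (f * g)_k = 4^k * (k + 1).
For k = 8: 4^8 * 9 = 65536 * 9 = 589824.

589824


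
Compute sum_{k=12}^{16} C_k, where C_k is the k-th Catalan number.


C_12 through C_16: 208012, 742900, 2674440, 9694845, 35357670
Sum = 208012 + 742900 + 2674440 + 9694845 + 35357670
= 48677867

48677867


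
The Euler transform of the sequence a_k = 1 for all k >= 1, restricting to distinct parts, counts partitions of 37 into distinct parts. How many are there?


Partitions of 37 into distinct parts can be computed via generating function.
Product (1+x)(1+x^2)(1+x^3)...
The coefficient of x^37 = 760

760


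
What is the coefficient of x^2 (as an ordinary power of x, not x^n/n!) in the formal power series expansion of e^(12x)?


The exponential series is e^y = sum_{k>=0} y^k / k!. Substituting y = 12x gives
e^(12x) = sum_{k>=0} 12^k x^k / k!.
So the coefficient of x^n is a^n/n! with a = 12, n = 2:
12^2 / 2! = 144/2 = 72

72


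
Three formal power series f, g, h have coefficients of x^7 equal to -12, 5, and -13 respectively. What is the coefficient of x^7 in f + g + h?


Series addition is componentwise:
-12 + 5 + -13
= -20

-20


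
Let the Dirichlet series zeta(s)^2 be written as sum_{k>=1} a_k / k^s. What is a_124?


The Dirichlet convolution of the constant function 1 with itself gives (1 * 1)(k) = sum_{d | k} 1 = d(k), the number of positive divisors of k.
Since zeta(s) = sum_{k>=1} 1/k^s, we have zeta(s)^2 = sum_{k>=1} d(k)/k^s, so a_k = d(k).
For k = 124: the divisors are 1, 2, 4, 31, 62, 124.
Count = 6.

6


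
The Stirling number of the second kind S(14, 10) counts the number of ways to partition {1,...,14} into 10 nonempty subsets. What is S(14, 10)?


Using the explicit formula S(n,k) = (1/k!) sum_{j=0}^{k} (-1)^(k-j) C(k,j) j^n:
S(14, 10) = 752752
Equivalently, S(n,k) is n! times the coefficient of x^n in the EGF (e^x - 1)^k / k!.

752752


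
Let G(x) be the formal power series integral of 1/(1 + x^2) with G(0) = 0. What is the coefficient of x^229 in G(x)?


1/(1 + x^2) = sum_{j>=0} (-1)^j x^(2j). Integrating termwise with G(0) = 0:
G(x) = sum_{j>=0} (-1)^j x^(2j+1) / (2j+1) = arctan(x).
Only odd powers are nonzero. For x^229 write 229 = 2*114 + 1, giving
(-1)^114 / 229 = 1/229 = 1/229.

1/229


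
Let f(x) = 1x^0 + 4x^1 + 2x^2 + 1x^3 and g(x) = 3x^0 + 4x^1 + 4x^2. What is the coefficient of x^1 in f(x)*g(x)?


Cauchy product at x^1:
1*4 + 4*3
= 16

16


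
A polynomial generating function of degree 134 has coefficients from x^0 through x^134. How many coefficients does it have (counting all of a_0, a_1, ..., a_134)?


A polynomial of degree 134 takes the form a_0 + a_1 x + ... + a_134 x^134.
The number of coefficients is 134 + 1 = 135.

135


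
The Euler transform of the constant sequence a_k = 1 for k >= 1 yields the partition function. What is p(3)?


The Euler transform converts the sequence a_k = 1 into the number of integer partitions.
Using the recurrence or dynamic programming:
p(3) = 3

3


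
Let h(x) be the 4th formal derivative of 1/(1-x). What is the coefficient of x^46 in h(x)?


Differentiating 4 times: d^4/dx^4 [1/(1-x)] = 4!/(1-x)^5.
The expansion 1/(1-x)^5 = sum_{k>=0} C(k+4, 4) x^k, so the coefficient of x^n in 4!/(1-x)^5 is 4! * C(n+4, 4).
For n = 46: 24 * C(50, 4) = 24 * 230300 = 5527200

5527200


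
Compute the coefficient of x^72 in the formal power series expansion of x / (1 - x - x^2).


Let f(x) = sum_{k>=0} a_k x^k. Multiplying f(x) * (1 - x - x^2) = x and matching coefficients gives a_0 = 0, a_1 = 1, and a_k = a_{k-1} + a_{k-2} for k >= 2. These are the Fibonacci numbers F_k.
Iterating from F_0 = 0, F_1 = 1:
F_0=0, F_1=1, F_2=1, F_3=2, F_4=3, F_5=5, F_6=8, F_7=13, F_8=21, F_9=34, ...
F_72 = 498454011879264.

498454011879264


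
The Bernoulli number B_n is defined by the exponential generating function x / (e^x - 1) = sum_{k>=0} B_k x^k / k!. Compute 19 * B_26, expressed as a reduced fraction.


Bernoulli numbers can also be computed recursively via B_0 = 1 and sum_{j=0}^{m} C(m+1, j) B_j = 0 for m >= 1. Odd-index Bernoulli numbers vanish for k >= 3.
Computing B_26 = 8553103/6, so 19 * B_26 = 19 * 8553103/6 = 162508957/6.

162508957/6


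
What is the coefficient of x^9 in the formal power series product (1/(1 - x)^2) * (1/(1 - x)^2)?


Combine the factors: (1/(1 - x)^2) * (1/(1 - x)^2) = 1/(1 - x)^4.
Then use 1/(1 - x)^r = sum_{k>=0} C(k + r - 1, r - 1) x^k with r = 4 and k = 9:
C(12, 3) = 220.

220


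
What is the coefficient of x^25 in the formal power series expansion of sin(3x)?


The Maclaurin series is sin(t) = sum_{k>=0} (-1)^k t^(2k+1) / (2k+1)!, so substituting t = 3x, only odd powers of x are nonzero, with coefficient of x^(2k+1) equal to (-1)^k 3^(2k+1) / (2k+1)!.
Write 25 = 2*12 + 1, giving the coefficient (-1)^12 * 3^25 / 25! = 847288609443/15511210043330985984000000 = 14348907/262683704098816000000.

14348907/262683704098816000000


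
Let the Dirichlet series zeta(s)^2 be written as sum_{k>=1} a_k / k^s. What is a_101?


The Dirichlet convolution of the constant function 1 with itself gives (1 * 1)(k) = sum_{d | k} 1 = d(k), the number of positive divisors of k.
Since zeta(s) = sum_{k>=1} 1/k^s, we have zeta(s)^2 = sum_{k>=1} d(k)/k^s, so a_k = d(k).
For k = 101: the divisors are 1, 101.
Count = 2.

2


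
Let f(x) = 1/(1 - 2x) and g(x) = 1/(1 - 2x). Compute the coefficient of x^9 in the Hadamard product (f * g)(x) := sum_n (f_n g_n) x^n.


f has coefficients f_k = 2^k and g has coefficients g_k = 2^k, so the Hadamard product has coefficient (f*g)_k = 2^k * 2^k = 4^k.
For k = 9: 4^9 = 262144.

262144


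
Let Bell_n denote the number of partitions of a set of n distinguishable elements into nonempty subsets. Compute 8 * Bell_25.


Bell_25 can be computed from the Bell triangle or from Dobinski's identity Bell_n = (1/e) * sum_{k>=0} k^n / k!.
Computing Bell_25 = 4638590332229999353.
Then 8 * 4638590332229999353 = 37108722657839994824.

37108722657839994824


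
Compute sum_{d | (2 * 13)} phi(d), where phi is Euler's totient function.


First, 2 * 13 = 26. One classical identity is sum_{d | n} phi(d) = n (each k in [1, n] has a unique gcd with n, and among the k's with gcd(k, n) = n/d there are phi(d) of them). So the sum equals 26. We also verify directly:
Divisors of 26: 1, 2, 13, 26.
phi values: 1, 1, 12, 12.
Sum = 26.

26


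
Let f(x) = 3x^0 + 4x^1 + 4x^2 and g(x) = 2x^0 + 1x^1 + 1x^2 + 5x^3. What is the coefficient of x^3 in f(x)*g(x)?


Cauchy product at x^3:
3*5 + 4*1 + 4*1
= 23

23


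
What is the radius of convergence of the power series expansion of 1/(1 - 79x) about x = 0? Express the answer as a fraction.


Expanding 1/(1 - 79x) = sum_{k>=0} 79^k x^k, the series converges when |79x| < 1, i.e., |x| < 1/79.
So the radius of convergence is 1/79 = 1/79.

1/79


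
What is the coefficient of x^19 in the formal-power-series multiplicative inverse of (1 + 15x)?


The inverse is 1/(1 + 15x). Apply the geometric identity 1/(1 - y) = sum_{k>=0} y^k with y = -15x:
1/(1 + 15x) = sum_{k>=0} (-15)^k x^k.
So the coefficient of x^19 is (-15)^19 = -22168378200531005859375.

-22168378200531005859375


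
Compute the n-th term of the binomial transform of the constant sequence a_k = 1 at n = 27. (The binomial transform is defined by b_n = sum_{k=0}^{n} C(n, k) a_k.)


With a_k = 1 for all k, b_n = sum_{k=0}^{n} C(n, k) = 2^n by the binomial theorem.
For n = 27: 2^27 = 134217728.

134217728


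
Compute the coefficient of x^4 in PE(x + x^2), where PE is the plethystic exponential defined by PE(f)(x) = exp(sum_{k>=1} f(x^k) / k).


With f(x) = x + x^2, the exponent is sum_{k>=1} (x^k + x^(2k)) / k = -ln(1 - x) - ln(1 - x^2). Exponentiating:
PE(x + x^2) = 1 / ((1 - x)(1 - x^2)).
This is the generating function for partitions of n into parts of size 1 or 2. The number of 2's can be any j in 0..2, and the rest are 1's, so
[x^4] = floor(4/2) + 1 = 3.

3


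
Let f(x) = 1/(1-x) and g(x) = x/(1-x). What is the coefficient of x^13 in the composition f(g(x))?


First simplify the composition: f(g(x)) = 1/(1 - x/(1-x)) = (1-x)/((1-x) - x) = (1-x)/(1-2x).
Now extract the coefficient. Write (1-x)/(1-2x) = 1/(1-2x) - x/(1-2x).
The coefficient of x^n in 1/(1-2x) is 2^n, and in x/(1-2x) is 2^(n-1) (for n >= 1).
So the coefficient of x^13 is 2^13 - 2^12 = 8192 - 4096 = 4096.

4096


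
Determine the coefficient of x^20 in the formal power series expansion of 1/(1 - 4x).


The geometric series identity gives 1/(1 - c x) = sum_{k>=0} c^k x^k, so the coefficient of x^k is c^k.
Here c = 4 and k = 20.
Computing: 4^20 = 1099511627776

1099511627776


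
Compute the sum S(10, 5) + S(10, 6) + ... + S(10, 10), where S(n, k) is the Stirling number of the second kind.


By definition, S(n, k) counts partitions of an n-set into exactly k nonempty blocks.
Computing row n = 10 for k = 5..10:
S(10, k): 42525, 22827, 5880, 750, 45, 1
Sum = 72028.

72028


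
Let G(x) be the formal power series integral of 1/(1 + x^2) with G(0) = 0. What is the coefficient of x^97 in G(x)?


1/(1 + x^2) = sum_{j>=0} (-1)^j x^(2j). Integrating termwise with G(0) = 0:
G(x) = sum_{j>=0} (-1)^j x^(2j+1) / (2j+1) = arctan(x).
Only odd powers are nonzero. For x^97 write 97 = 2*48 + 1, giving
(-1)^48 / 97 = 1/97 = 1/97.

1/97


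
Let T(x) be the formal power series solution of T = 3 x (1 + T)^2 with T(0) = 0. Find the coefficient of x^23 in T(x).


Apply the Lagrange inversion formula: if T = 3 x * phi(T) with phi(t) = (1 + t)^2, then [x^n] T = 3^n * (1/n) [t^(n-1)] phi(t)^n = 3^n * (1/n) [t^(n-1)] (1 + t)^(2n) = 3^n * (1/n) C(2n, n-1).
Using the identity C(2n, n-1) = C(2n, n) * n / (n+1), the unscaled factor equals C(2n, n) / (n+1) = C_n, the n-th Catalan number.
For n = 23: C_23 = C(46, 23) / 24 = 8233430727600/24 = 343059613650.
With the 3^23 = 94143178827 factor, the coefficient is 94143178827 * 343059613650 = 32296722556173480188550.

32296722556173480188550


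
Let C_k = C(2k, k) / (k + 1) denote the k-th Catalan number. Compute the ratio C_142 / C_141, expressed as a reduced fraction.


Using C_k = (2k)! / (k! (k+1)!), the ratio C_{k+1}/C_k simplifies to
C_{k+1}/C_k = [(2k+2)! / ((k+1)! (k+2)!)] * [k! (k+1)! / (2k)!]
 = (2k+2)(2k+1) / ((k+1)(k+2)) = 2(2k+1) / (k+2).
For k = 141: 2(2*141 + 1) / (141 + 2) = 566/143 = 566/143.

566/143


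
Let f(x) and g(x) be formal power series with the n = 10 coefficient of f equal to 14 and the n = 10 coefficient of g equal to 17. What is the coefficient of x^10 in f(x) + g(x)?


Addition of formal power series is termwise.
The coefficient of x^10 in f + g = 14 + 17
= 31

31


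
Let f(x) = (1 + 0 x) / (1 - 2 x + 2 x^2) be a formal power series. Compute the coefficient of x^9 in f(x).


Write f(x) = sum_{k>=0} a_k x^k. Multiplying both sides by 1 - 2 x + 2 x^2 gives
(1 - 2 x + 2 x^2) sum_{k>=0} a_k x^k = 1 + 0 x.
Matching coefficients:
 x^0: a_0 = 1
 x^1: a_1 - 2 a_0 = 0  =>  a_1 = 2*1 + 0 = 2
 x^k (k >= 2): a_k = 2 a_{k-1} - 2 a_{k-2}.
Iterating: a_2 = 2, a_3 = 0, a_4 = -4, a_5 = -8, a_6 = -8, a_7 = 0, a_8 = 16, a_9 = 32.
So the coefficient of x^9 is 32.

32


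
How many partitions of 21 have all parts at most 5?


Using the generating function (1-x)^(-1)(1-x^2)^(-1)...(1-x^5)^(-1),
the coefficient of x^21 counts these restricted partitions.
Result = 221

221


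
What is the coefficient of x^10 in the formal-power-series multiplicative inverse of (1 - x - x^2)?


Let the inverse be f(x) = sum_{k>=0} a_k x^k. From f(x) * (1 - x - x^2) = 1 and matching coefficients:
 x^0: a_0 = 1.
 x^1: a_1 - a_0 = 0, so a_1 = 1.
 x^k (k >= 2): a_k - a_{k-1} - a_{k-2} = 0, i.e. a_k = a_{k-1} + a_{k-2}.
This is the Fibonacci-type recurrence shifted so that a_0 = a_1 = 1.
Iterating: a_0=1, a_1=1, a_2=2, a_3=3, a_4=5, a_5=8, a_6=13, a_7=21, a_8=34, a_9=55, ...
a_10 = 89.

89


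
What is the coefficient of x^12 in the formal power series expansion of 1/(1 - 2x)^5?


The general identity 1/(1 - c x)^r = sum_{k>=0} c^k C(k + r - 1, r - 1) x^k follows by substituting y = c x into 1/(1 - y)^r = sum_{k>=0} C(k + r - 1, r - 1) y^k.
For c = 2, r = 5, k = 12:
2^12 * C(16, 4) = 4096 * 1820 = 7454720.

7454720


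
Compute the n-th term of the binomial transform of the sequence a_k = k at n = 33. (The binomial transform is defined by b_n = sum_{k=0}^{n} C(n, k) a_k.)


With a_k = k, b_n = sum_{k=0}^{n} C(n, k) k. Using k * C(n, k) = n * C(n-1, k-1) gives b_n = n * sum_{k>=1} C(n-1, k-1) = n * 2^(n-1).
For n = 33: 33 * 2^32 = 33 * 4294967296 = 141733920768.

141733920768


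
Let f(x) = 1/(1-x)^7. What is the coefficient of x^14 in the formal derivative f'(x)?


Differentiate: d/dx [ 1/(1-x)^r ] = r / (1-x)^(r+1).
Here r = 7, so f'(x) = 7 / (1-x)^8.
The expansion of 1/(1-x)^(r+1) has coefficient of x^n equal to C(n+r, r).
So the coefficient of x^14 in f'(x) is
7 * C(21, 7) = 7 * 116280 = 813960

813960


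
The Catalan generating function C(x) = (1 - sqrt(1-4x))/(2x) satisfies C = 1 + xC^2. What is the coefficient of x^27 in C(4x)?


Substituting x -> 4x scales the n-th coefficient by 4^n, so [x^27] C(4x) = 4^27 * C_27.
C_27 = C(2*27, 27)/(28) = 1946939425648112/28 = 69533550916004.
So 4^27 * 69533550916004 = 18014398509481984 * 69533550916004 = 1252605095980252100842735271936.

1252605095980252100842735271936


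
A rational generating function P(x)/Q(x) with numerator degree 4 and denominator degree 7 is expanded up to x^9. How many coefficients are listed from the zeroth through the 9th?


Expanding up to x^9 gives the coefficients for x^0, x^1, ..., x^9.
That is 9 + 1 = 10 coefficients in total.

10


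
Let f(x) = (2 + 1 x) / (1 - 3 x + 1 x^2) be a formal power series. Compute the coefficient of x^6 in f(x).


Write f(x) = sum_{k>=0} a_k x^k. Multiplying both sides by 1 - 3 x + 1 x^2 gives
(1 - 3 x + 1 x^2) sum_{k>=0} a_k x^k = 2 + 1 x.
Matching coefficients:
 x^0: a_0 = 2
 x^1: a_1 - 3 a_0 = 1  =>  a_1 = 3*2 + 1 = 7
 x^k (k >= 2): a_k = 3 a_{k-1} - 1 a_{k-2}.
Iterating: a_2 = 19, a_3 = 50, a_4 = 131, a_5 = 343, a_6 = 898.
So the coefficient of x^6 is 898.

898


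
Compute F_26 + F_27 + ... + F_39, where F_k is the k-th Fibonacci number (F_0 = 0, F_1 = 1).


Use the identity sum_{k=0}^{N} F_k = F_{N+2} - 1 (which follows from F_{k+2} - F_{k+1} = F_k). Then
sum_{k=26}^{39} F_k = (F_{41} - 1) - (F_{27} - 1) = F_{41} - F_{27}.
Computing: F_{41} = 165580141, F_{27} = 196418, so
Sum = 165580141 - 196418 = 165383723.

165383723


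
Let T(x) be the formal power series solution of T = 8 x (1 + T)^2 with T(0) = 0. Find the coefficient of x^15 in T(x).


Apply the Lagrange inversion formula: if T = 8 x * phi(T) with phi(t) = (1 + t)^2, then [x^n] T = 8^n * (1/n) [t^(n-1)] phi(t)^n = 8^n * (1/n) [t^(n-1)] (1 + t)^(2n) = 8^n * (1/n) C(2n, n-1).
Using the identity C(2n, n-1) = C(2n, n) * n / (n+1), the unscaled factor equals C(2n, n) / (n+1) = C_n, the n-th Catalan number.
For n = 15: C_15 = C(30, 15) / 16 = 155117520/16 = 9694845.
With the 8^15 = 35184372088832 factor, the coefficient is 35184372088832 * 9694845 = 341107033823552471040.

341107033823552471040


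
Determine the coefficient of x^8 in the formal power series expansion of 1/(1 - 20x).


The geometric series identity gives 1/(1 - c x) = sum_{k>=0} c^k x^k, so the coefficient of x^k is c^k.
Here c = 20 and k = 8.
Computing: 20^8 = 25600000000

25600000000


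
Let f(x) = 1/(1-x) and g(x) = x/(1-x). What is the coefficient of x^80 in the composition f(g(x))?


First simplify the composition: f(g(x)) = 1/(1 - x/(1-x)) = (1-x)/((1-x) - x) = (1-x)/(1-2x).
Now extract the coefficient. Write (1-x)/(1-2x) = 1/(1-2x) - x/(1-2x).
The coefficient of x^n in 1/(1-2x) is 2^n, and in x/(1-2x) is 2^(n-1) (for n >= 1).
So the coefficient of x^80 is 2^80 - 2^79 = 1208925819614629174706176 - 604462909807314587353088 = 604462909807314587353088.

604462909807314587353088


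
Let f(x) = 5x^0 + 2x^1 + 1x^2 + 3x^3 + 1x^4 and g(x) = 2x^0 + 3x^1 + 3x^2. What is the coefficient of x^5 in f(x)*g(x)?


Cauchy product at x^5:
3*3 + 1*3
= 12

12


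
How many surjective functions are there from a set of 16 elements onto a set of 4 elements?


By inclusion-exclusion on which target elements are missed, the number of surjections from an n-set onto a k-set is
surj(n, k) = sum_{j=0}^{k} (-1)^j C(k, j) (k - j)^n.
Equivalently surj(n, k) = k! * S(n, k), where S(n, k) is the Stirling number of the second kind.
For n = 16, k = 4:
S(16, 4) = 171798901, so
surj = 4! * 171798901 = 24 * 171798901 = 4123173624.

4123173624


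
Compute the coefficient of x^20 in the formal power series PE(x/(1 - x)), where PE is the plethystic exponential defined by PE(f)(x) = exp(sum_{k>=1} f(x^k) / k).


For f(x) = x/(1 - x) we have
sum_{k>=1} f(x^k) / k = sum_{k>=1} (1/k) * x^k / (1 - x^k) = sum_{k, m >= 1} x^(k m) / k,
which after exponentiating simplifies to
PE(x/(1 - x)) = prod_{k>=1} 1 / (1 - x^k).
This is the generating function for the partition function p(n), so the coefficient of x^20 is p(20).
Computing p(20) by dynamic programming over parts 1, 2, ..., 20: p(20) = 627.

627


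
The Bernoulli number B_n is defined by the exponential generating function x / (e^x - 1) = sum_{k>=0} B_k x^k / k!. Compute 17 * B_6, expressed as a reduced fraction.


Bernoulli numbers can also be computed recursively via B_0 = 1 and sum_{j=0}^{m} C(m+1, j) B_j = 0 for m >= 1. Odd-index Bernoulli numbers vanish for k >= 3.
Computing B_6 = 1/42, so 17 * B_6 = 17 * 1/42 = 17/42.

17/42


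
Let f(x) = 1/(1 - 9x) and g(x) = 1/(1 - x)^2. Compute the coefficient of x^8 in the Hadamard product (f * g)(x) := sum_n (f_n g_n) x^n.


f has coefficients f_k = 9^k. For g = 1/(1 - x)^2 the coefficient is g_k = C(k + 1, 1) = k + 1. The Hadamard coefficient is (f * g)_k = 9^k * (k + 1).
For k = 8: 9^8 * 9 = 43046721 * 9 = 387420489.

387420489


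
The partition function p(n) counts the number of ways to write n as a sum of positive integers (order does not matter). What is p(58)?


Using the generating function prod_{k>=1} 1/(1-x^k), we compute p(58).
By dynamic programming over parts 1 through 58:
p(58) = 715220

715220


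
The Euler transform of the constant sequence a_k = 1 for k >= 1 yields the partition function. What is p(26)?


The Euler transform converts the sequence a_k = 1 into the number of integer partitions.
Using the recurrence or dynamic programming:
p(26) = 2436

2436


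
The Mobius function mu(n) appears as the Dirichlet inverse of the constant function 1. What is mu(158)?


158 = 2 * 79 (all distinct primes).
mu(158) = (-1)^2 = 1

1


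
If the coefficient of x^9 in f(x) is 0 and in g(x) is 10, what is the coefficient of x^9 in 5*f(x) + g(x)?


Scalar multiplication scales coefficients: 5 * 0 = 0.
Then add the g coefficient: 0 + 10
= 10

10


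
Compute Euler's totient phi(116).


phi(n) counts integers in [1, n] coprime to n. Using the multiplicative formula phi(n) = n * prod_{p | n} (1 - 1/p):
116 = 2^2 * 29, so
phi(116) = 116 * (1 - 1/2) * (1 - 1/29) = 56.

56


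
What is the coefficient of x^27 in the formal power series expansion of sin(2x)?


The Maclaurin series is sin(t) = sum_{k>=0} (-1)^k t^(2k+1) / (2k+1)!, so substituting t = 2x, only odd powers of x are nonzero, with coefficient of x^(2k+1) equal to (-1)^k 2^(2k+1) / (2k+1)!.
Write 27 = 2*13 + 1, giving the coefficient (-1)^13 * 2^27 / 27! = -134217728/10888869450418352160768000000 = -16/1298054391195577640625.

-16/1298054391195577640625


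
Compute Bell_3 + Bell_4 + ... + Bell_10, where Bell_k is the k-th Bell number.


Recall Bell_k counts set partitions of a k-set (with Bell_0 = 1 by convention).
Bell_3 through Bell_10: 5, 15, 52, 203, 877, 4140, 21147, 115975
Sum = 5 + 15 + 52 + 203 + 877 + 4140 + 21147 + 115975 = 142414.

142414


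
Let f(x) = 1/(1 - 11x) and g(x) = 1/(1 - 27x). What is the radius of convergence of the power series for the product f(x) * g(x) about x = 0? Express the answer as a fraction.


The radius of 1/(1 - 11x) is 1/11 (nearest singularity at x = 1/11), and the radius of 1/(1 - 27x) is 1/27.
The product f(x)*g(x) = 1/((1 - 11x)(1 - 27x)) has singularities at both 1/11 and 1/27, so its radius of convergence is the distance to the nearest one:
min(1/11, 1/27) = 1/27.

1/27


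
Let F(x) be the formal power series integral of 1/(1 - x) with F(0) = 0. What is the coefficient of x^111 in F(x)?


1/(1 - x) = sum_{k>=0} x^k. Integrating termwise and using F(0) = 0 gives
F(x) = sum_{k>=0} x^(k+1) / (k+1) = sum_{m>=1} x^m / m = -ln(1 - x).
So the coefficient of x^111 is 1/111 = 1/111.

1/111


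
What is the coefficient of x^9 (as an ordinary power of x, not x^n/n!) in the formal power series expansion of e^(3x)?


The exponential series is e^y = sum_{k>=0} y^k / k!. Substituting y = 3x gives
e^(3x) = sum_{k>=0} 3^k x^k / k!.
So the coefficient of x^n is a^n/n! with a = 3, n = 9:
3^9 / 9! = 19683/362880 = 243/4480

243/4480


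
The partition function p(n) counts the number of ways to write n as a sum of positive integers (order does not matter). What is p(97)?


Using the generating function prod_{k>=1} 1/(1-x^k), we compute p(97).
By dynamic programming over parts 1 through 97:
p(97) = 133230930

133230930


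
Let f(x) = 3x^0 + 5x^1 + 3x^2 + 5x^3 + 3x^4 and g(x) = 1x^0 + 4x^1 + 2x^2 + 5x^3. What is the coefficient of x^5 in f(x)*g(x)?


Cauchy product at x^5:
3*5 + 5*2 + 3*4
= 37

37


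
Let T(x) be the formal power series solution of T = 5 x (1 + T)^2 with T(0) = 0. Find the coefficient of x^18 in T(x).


Apply the Lagrange inversion formula: if T = 5 x * phi(T) with phi(t) = (1 + t)^2, then [x^n] T = 5^n * (1/n) [t^(n-1)] phi(t)^n = 5^n * (1/n) [t^(n-1)] (1 + t)^(2n) = 5^n * (1/n) C(2n, n-1).
Using the identity C(2n, n-1) = C(2n, n) * n / (n+1), the unscaled factor equals C(2n, n) / (n+1) = C_n, the n-th Catalan number.
For n = 18: C_18 = C(36, 18) / 19 = 9075135300/19 = 477638700.
With the 5^18 = 3814697265625 factor, the coefficient is 3814697265625 * 477638700 = 1822047042846679687500.

1822047042846679687500


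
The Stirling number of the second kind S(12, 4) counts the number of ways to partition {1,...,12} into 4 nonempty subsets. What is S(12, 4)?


Using the explicit formula S(n,k) = (1/k!) sum_{j=0}^{k} (-1)^(k-j) C(k,j) j^n:
S(12, 4) = 611501
Equivalently, S(n,k) is n! times the coefficient of x^n in the EGF (e^x - 1)^k / k!.

611501


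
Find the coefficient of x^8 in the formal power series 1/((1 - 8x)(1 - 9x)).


By partial fractions or Cauchy convolution:
The coefficient equals sum_{k=0}^{8} 8^k * 9^(8-k).
= 253202761

253202761


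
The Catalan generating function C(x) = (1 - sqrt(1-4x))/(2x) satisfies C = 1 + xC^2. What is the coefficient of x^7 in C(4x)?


Substituting x -> 4x scales the n-th coefficient by 4^n, so [x^7] C(4x) = 4^7 * C_7.
C_7 = C(2*7, 7)/(8) = 3432/8 = 429.
So 4^7 * 429 = 16384 * 429 = 7028736.

7028736


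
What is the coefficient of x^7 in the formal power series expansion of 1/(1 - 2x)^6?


The general identity 1/(1 - c x)^r = sum_{k>=0} c^k C(k + r - 1, r - 1) x^k follows by substituting y = c x into 1/(1 - y)^r = sum_{k>=0} C(k + r - 1, r - 1) y^k.
For c = 2, r = 6, k = 7:
2^7 * C(12, 5) = 128 * 792 = 101376.

101376


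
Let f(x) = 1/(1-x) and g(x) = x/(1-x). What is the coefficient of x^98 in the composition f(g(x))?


First simplify the composition: f(g(x)) = 1/(1 - x/(1-x)) = (1-x)/((1-x) - x) = (1-x)/(1-2x).
Now extract the coefficient. Write (1-x)/(1-2x) = 1/(1-2x) - x/(1-2x).
The coefficient of x^n in 1/(1-2x) is 2^n, and in x/(1-2x) is 2^(n-1) (for n >= 1).
So the coefficient of x^98 is 2^98 - 2^97 = 316912650057057350374175801344 - 158456325028528675187087900672 = 158456325028528675187087900672.

158456325028528675187087900672


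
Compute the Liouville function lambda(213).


The Liouville function is lambda(k) = (-1)^Omega(k), where Omega(k) counts the prime factors of k with multiplicity.
Factoring: 213 = 3 * 71, so Omega(213) = 2.
lambda(213) = (-1)^2 = 1.

1


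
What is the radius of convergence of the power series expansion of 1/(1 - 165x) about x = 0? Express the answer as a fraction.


Expanding 1/(1 - 165x) = sum_{k>=0} 165^k x^k, the series converges when |165x| < 1, i.e., |x| < 1/165.
So the radius of convergence is 1/165 = 1/165.

1/165


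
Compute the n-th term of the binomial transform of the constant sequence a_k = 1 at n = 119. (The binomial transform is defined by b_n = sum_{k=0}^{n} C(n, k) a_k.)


With a_k = 1 for all k, b_n = sum_{k=0}^{n} C(n, k) = 2^n by the binomial theorem.
For n = 119: 2^119 = 664613997892457936451903530140172288.

664613997892457936451903530140172288


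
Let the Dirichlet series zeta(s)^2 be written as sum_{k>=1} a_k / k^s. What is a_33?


The Dirichlet convolution of the constant function 1 with itself gives (1 * 1)(k) = sum_{d | k} 1 = d(k), the number of positive divisors of k.
Since zeta(s) = sum_{k>=1} 1/k^s, we have zeta(s)^2 = sum_{k>=1} d(k)/k^s, so a_k = d(k).
For k = 33: the divisors are 1, 3, 11, 33.
Count = 4.

4


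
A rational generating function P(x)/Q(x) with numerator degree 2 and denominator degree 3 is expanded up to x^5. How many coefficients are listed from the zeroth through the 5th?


Expanding up to x^5 gives the coefficients for x^0, x^1, ..., x^5.
That is 5 + 1 = 6 coefficients in total.

6


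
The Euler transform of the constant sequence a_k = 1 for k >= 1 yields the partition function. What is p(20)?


The Euler transform converts the sequence a_k = 1 into the number of integer partitions.
Using the recurrence or dynamic programming:
p(20) = 627

627


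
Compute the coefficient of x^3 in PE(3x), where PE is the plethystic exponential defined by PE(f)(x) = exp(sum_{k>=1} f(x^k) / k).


With f(x) = 3x, the exponent is sum_{k>=1} 3 x^k / k = 3 * (-ln(1 - x)). Exponentiating:
PE(3x) = exp(-3 ln(1 - x)) = 1/(1 - x)^3.
By the negative binomial expansion, [x^n] 1/(1 - x)^3 = C(n + 2, 2).
For n = 3: C(5, 2) = 10.

10


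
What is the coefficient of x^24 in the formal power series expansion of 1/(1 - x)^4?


The negative binomial / multiset identity is
1/(1 - x)^r = sum_{k>=0} C(k + r - 1, r - 1) x^k.
Here r = 4 and k = 24, so the coefficient is
C(24 + 3, 3) = C(27, 3)
= 2925

2925


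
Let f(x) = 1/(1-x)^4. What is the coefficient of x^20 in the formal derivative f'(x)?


Differentiate: d/dx [ 1/(1-x)^r ] = r / (1-x)^(r+1).
Here r = 4, so f'(x) = 4 / (1-x)^5.
The expansion of 1/(1-x)^(r+1) has coefficient of x^n equal to C(n+r, r).
So the coefficient of x^20 in f'(x) is
4 * C(24, 4) = 4 * 10626 = 42504

42504


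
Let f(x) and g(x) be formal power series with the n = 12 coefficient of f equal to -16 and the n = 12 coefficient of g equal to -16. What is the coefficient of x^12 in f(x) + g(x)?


Addition of formal power series is termwise.
The coefficient of x^12 in f + g = -16 + -16
= -32

-32


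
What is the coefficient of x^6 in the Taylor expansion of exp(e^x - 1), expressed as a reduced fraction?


exp(e^x - 1) = sum_{k>=0} Bell_k x^k / k!, where Bell_k is the k-th Bell number.
So the coefficient of x^6 is Bell_6 / 6!.
Computing: Bell_6 = 203 and 6! = 720, giving
203/720 = 203/720.

203/720


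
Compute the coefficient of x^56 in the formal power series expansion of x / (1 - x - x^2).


Let f(x) = sum_{k>=0} a_k x^k. Multiplying f(x) * (1 - x - x^2) = x and matching coefficients gives a_0 = 0, a_1 = 1, and a_k = a_{k-1} + a_{k-2} for k >= 2. These are the Fibonacci numbers F_k.
Iterating from F_0 = 0, F_1 = 1:
F_0=0, F_1=1, F_2=1, F_3=2, F_4=3, F_5=5, F_6=8, F_7=13, F_8=21, F_9=34, ...
F_56 = 225851433717.

225851433717


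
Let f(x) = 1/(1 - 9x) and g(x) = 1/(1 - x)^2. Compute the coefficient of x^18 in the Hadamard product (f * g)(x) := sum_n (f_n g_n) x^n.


f has coefficients f_k = 9^k. For g = 1/(1 - x)^2 the coefficient is g_k = C(k + 1, 1) = k + 1. The Hadamard coefficient is (f * g)_k = 9^k * (k + 1).
For k = 18: 9^18 * 19 = 150094635296999121 * 19 = 2851798070642983299.

2851798070642983299


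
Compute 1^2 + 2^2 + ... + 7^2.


This power sum has a closed form given by Faulhaber's formula
sum_{k=1}^{m} k^p = (1 / (p + 1)) * sum_{j=0}^{p} C(p + 1, j) B_j m^(p + 1 - j),
but for small m direct computation is fastest:
1 + 4 + 9 + 16 + 25 + 36 + 49 = 140.

140


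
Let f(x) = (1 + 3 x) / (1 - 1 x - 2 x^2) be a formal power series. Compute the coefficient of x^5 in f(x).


Write f(x) = sum_{k>=0} a_k x^k. Multiplying both sides by 1 - 1 x - 2 x^2 gives
(1 - 1 x - 2 x^2) sum_{k>=0} a_k x^k = 1 + 3 x.
Matching coefficients:
 x^0: a_0 = 1
 x^1: a_1 - 1 a_0 = 3  =>  a_1 = 1*1 + 3 = 4
 x^k (k >= 2): a_k = 1 a_{k-1} + 2 a_{k-2}.
Iterating: a_2 = 6, a_3 = 14, a_4 = 26, a_5 = 54.
So the coefficient of x^5 is 54.

54


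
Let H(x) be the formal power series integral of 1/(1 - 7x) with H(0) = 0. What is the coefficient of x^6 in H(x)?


1/(1 - 7x) = sum_{k>=0} 7^k x^k. Integrating termwise with H(0) = 0:
H(x) = sum_{k>=0} 7^k x^(k+1) / (k+1) = sum_{m>=1} 7^(m-1) x^m / m.
For m = 6: 7^5/6 = 16807/6 = 16807/6.

16807/6


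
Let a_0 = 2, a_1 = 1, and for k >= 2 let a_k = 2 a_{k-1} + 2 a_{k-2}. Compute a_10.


Iterating the recurrence forward:
a_0 = 2
a_1 = 1
a_2 = 2*1 + 2*2 = 6
a_3 = 2*6 + 2*1 = 14
a_4 = 2*14 + 2*6 = 40
a_5 = 2*40 + 2*14 = 108
a_6 = 2*108 + 2*40 = 296
a_7 = 2*296 + 2*108 = 808
a_8 = 2*808 + 2*296 = 2208
a_9 = 2*2208 + 2*808 = 6032
a_10 = 2*6032 + 2*2208 = 16480
So a_10 = 16480.

16480


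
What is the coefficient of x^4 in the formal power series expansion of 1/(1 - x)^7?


The expansion 1/(1 - x)^r = sum_{k>=0} C(k + r - 1, r - 1) x^k follows from the multiset / negative-binomial theorem (or from repeated differentiation of the geometric series).
For r = 7 and k = 4:
C(10, 6) = 3628800 / (720 * 24) = 210.

210


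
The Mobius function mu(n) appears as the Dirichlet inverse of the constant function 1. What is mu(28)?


28 has a squared prime factor, so mu(28) = 0.
Factorization reveals a repeated prime.

0


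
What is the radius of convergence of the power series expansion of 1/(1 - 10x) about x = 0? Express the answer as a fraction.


Expanding 1/(1 - 10x) = sum_{k>=0} 10^k x^k, the series converges when |10x| < 1, i.e., |x| < 1/10.
So the radius of convergence is 1/10 = 1/10.

1/10


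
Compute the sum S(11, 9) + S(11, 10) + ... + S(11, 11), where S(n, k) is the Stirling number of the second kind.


By definition, S(n, k) counts partitions of an n-set into exactly k nonempty blocks.
Computing row n = 11 for k = 9..11:
S(11, k): 1155, 55, 1
Sum = 1211.

1211


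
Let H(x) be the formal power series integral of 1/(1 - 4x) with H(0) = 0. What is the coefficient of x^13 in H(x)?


1/(1 - 4x) = sum_{k>=0} 4^k x^k. Integrating termwise with H(0) = 0:
H(x) = sum_{k>=0} 4^k x^(k+1) / (k+1) = sum_{m>=1} 4^(m-1) x^m / m.
For m = 13: 4^12/13 = 16777216/13 = 16777216/13.

16777216/13


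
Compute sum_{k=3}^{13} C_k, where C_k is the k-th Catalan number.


C_3 through C_13: 5, 14, 42, 132, 429, 1430, 4862, 16796, 58786, 208012, 742900
Sum = 5 + 14 + 42 + 132 + 429 + 1430 + 4862 + 16796 + 58786 + 208012 + 742900
= 1033408

1033408
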